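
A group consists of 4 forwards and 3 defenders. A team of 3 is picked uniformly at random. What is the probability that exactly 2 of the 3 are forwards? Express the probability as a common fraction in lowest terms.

18/35

There are C(7,3) = 35 ways to choose 3 from 7.
Selections with exactly 2 forwards: choose 2 of the 4 forwards and 1 of the 3 defenders, C(4,2)·C(3,1) = 6·3 = 18.
Probability = 18/35.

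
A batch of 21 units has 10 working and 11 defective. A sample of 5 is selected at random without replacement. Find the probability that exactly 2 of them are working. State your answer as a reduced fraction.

There are C(21,5) = 20349 ways to choose 5 from 21.
Selections with exactly 2 working: choose 2 of the 10 working and 3 of the 11 defective, C(10,2)·C(11,3) = 45·165 = 7425.
Probability = 7425/20349 = 825/2261.

825/2261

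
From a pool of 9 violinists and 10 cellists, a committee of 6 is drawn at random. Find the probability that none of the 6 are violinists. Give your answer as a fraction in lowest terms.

There are C(19,6) = 27132 possible selections.
Selections with no violinists (all cellists): C(10,6) = 210.
Probability = 210/27132 = 5/646.

5/646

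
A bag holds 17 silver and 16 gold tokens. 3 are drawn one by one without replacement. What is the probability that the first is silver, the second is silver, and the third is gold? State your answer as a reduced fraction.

Multiply the conditional probabilities at each draw: 17/33 · 16/32 · 16/31 = 4352/32736 = 136/1023.

136/1023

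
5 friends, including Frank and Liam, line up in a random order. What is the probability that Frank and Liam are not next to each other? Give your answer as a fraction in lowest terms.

There are 5! = 120 arrangements.
Arrangements with Frank and Liam adjacent: 2·4! = 48.
So not adjacent: 120 − 48 = 72, probability 72/120 = 3/5.

3/5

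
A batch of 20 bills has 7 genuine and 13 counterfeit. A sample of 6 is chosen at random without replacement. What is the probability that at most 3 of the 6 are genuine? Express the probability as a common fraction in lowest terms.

Total selections: C(20,6) = 38760.
Count the complement (more than 3 genuine): C(7,4)·C(13,2) + C(7,5)·C(13,1) + C(7,6)·C(13,0) = 2730 + 273 + 7 = 3010.
Probability = 1 − 3010/38760 = 35750/38760 = 3575/3876.

3575/3876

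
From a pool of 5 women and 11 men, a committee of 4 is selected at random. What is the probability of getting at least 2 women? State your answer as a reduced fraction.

19/52

Total selections: C(16,4) = 1820.
Favorable selections (at least 2 women): C(5,2)·C(11,2) + C(5,3)·C(11,1) + C(5,4)·C(11,0) = 550 + 110 + 5 = 665.
Probability = 665/1820 = 19/52.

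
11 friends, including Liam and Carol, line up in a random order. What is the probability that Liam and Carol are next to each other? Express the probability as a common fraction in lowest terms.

2/11

There are 11! = 39916800 arrangements.
Treat Liam and Carol as a block: 10! arrangements of the blocks × 2 orders within the block = 2·3628800 = 7257600.
Probability = 7257600/39916800 = 2/11.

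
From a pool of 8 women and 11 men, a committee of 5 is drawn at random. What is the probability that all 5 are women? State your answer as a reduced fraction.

There are C(19,5) = 11628 possible selections.
Selections with all women: C(8,5) = 56.
Probability = 56/11628 = 14/2907.

14/2907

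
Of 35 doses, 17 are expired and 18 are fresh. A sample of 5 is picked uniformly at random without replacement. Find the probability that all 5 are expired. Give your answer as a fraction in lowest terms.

There are C(35,5) = 324632 possible selections.
Selections with all expired: C(17,5) = 6188.
Probability = 6188/324632 = 13/682.

13/682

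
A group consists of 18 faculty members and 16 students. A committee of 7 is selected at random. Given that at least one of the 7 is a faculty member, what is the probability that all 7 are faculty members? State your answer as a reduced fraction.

221/37279

Work in counts. Selections with at least one faculty member: C(34,7) − C(16,7) = 5379616 − 11440 = 5368176.
Of those, selections where all 7 are faculty members: C(18,7) = 31824.
Conditional probability = 31824/5368176 = 221/37279.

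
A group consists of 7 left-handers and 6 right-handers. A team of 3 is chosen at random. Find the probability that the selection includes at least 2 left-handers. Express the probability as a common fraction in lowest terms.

161/286

Total selections: C(13,3) = 286.
Favorable selections (at least 2 left-handers): C(7,2)·C(6,1) + C(7,3)·C(6,0) = 126 + 35 = 161.
Probability = 161/286.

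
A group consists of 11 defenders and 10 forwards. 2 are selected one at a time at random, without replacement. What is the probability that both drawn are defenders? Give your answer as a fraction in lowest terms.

Multiply the conditional probabilities at each draw: 11/21 · 10/20 = 110/420 = 11/42.

11/42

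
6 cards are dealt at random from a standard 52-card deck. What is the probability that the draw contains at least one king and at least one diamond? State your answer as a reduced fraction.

There are C(52,6) = 20358520 possible draws.
By inclusion-exclusion on the complements, draws missing all kings or all diamonds: C(48,6) + C(39,6) − C(36,6) = 12271512 + 3262623 − 1947792 = 13586343.
So draws with at least one of each: 20358520 − 13586343 = 6772177, probability 6772177/20358520.

6772177/20358520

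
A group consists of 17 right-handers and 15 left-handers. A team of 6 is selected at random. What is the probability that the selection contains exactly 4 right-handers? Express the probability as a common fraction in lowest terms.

Total number of selections: C(32,6) = 906192.
Selections with exactly 4 right-handers: choose 4 of the 17 right-handers and 2 of the 15 left-handers, C(17,4)·C(15,2) = 2380·105 = 249900.
Probability = 249900/906192 = 2975/10788.

2975/10788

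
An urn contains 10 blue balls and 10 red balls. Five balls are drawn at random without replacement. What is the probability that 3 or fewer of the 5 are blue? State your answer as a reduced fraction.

274/323

Total selections: C(20,5) = 15504.
Count the complement (more than 3 blue): C(10,4)·C(10,1) + C(10,5)·C(10,0) = 2100 + 252 = 2352.
Probability = 1 − 2352/15504 = 13152/15504 = 274/323.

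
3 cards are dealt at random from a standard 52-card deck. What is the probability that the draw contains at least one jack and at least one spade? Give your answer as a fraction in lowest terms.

There are C(52,3) = 22100 possible draws.
By inclusion-exclusion on the complements, draws missing all jacks or all spades: C(48,3) + C(39,3) − C(36,3) = 17296 + 9139 − 7140 = 19295.
So draws with at least one of each: 22100 − 19295 = 2805, probability 2805/22100 = 33/260.

33/260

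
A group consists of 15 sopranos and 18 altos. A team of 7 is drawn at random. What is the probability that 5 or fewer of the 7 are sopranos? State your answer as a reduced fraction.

There are C(33,7) = 4272048 ways to choose the 7.
Favorable selections (5 or fewer sopranos): C(15,0)·C(18,7) + C(15,1)·C(18,6) + C(15,2)·C(18,5) + C(15,3)·C(18,4) + C(15,4)·C(18,3) + C(15,5)·C(18,2) = 31824 + 278460 + 899640 + 1392300 + 1113840 + 459459 = 4175523.
Probability = 4175523/4272048 = 14059/14384.

14059/14384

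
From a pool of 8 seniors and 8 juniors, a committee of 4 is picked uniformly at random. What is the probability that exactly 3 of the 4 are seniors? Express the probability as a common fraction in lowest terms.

Total number of selections: C(16,4) = 1820.
Selections with exactly 3 seniors: choose 3 of the 8 seniors and 1 of the 8 juniors, C(8,3)·C(8,1) = 56·8 = 448.
Probability = 448/1820 = 16/65.

16/65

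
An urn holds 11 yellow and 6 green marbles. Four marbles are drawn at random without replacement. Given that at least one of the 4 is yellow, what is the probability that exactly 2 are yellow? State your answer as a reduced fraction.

Work in counts. Selections with at least one yellow: C(17,4) − C(6,4) = 2380 − 15 = 2365.
Of those, selections where exactly 2 are yellow: C(11,2)·C(6,2) = 55·15 = 825.
Conditional probability = 825/2365 = 15/43.

15/43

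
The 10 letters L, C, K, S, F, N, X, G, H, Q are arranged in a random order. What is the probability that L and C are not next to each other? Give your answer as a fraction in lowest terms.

There are 10! = 3628800 arrangements.
Arrangements with L and C adjacent: 2·9! = 725760.
So not adjacent: 3628800 − 725760 = 2903040, probability 2903040/3628800 = 4/5.

4/5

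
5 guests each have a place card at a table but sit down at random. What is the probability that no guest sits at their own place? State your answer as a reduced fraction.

11/30

There are 5! = 120 seatings.
By inclusion-exclusion, seatings with no fixed points: C(5,0)·5! − C(5,1)·4! + C(5,2)·3! − C(5,3)·2! + C(5,4)·1! − C(5,5)·0! = 44.
Probability = 44/120 = 11/30.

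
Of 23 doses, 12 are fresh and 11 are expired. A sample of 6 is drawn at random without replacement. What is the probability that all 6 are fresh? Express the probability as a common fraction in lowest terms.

4/437

There are C(23,6) = 100947 possible selections.
Selections with all fresh: C(12,6) = 924.
Probability = 924/100947 = 4/437.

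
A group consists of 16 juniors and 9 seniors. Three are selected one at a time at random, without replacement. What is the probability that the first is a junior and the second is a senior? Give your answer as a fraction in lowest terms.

6/25

Multiply the conditional probabilities at each draw: 16/25 · 9/24 = 144/600 = 6/25.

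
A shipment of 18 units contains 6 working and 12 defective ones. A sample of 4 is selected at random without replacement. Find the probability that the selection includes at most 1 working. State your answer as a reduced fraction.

There are C(18,4) = 3060 ways to choose the 4.
Favorable selections (at most 1 working): C(6,0)·C(12,4) + C(6,1)·C(12,3) = 495 + 1320 = 1815.
Probability = 1815/3060 = 121/204.

121/204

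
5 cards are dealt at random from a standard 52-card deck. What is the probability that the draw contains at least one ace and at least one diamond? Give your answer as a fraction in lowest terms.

229297/866320

There are C(52,5) = 2598960 possible draws.
By inclusion-exclusion on the complements, draws missing all aces or all diamonds: C(48,5) + C(39,5) − C(36,5) = 1712304 + 575757 − 376992 = 1911069.
So draws with at least one of each: 2598960 − 1911069 = 687891, probability 687891/2598960 = 229297/866320.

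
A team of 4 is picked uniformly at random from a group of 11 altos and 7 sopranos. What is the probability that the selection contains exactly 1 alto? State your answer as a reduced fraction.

Total number of selections: C(18,4) = 3060.
Selections with exactly 1 alto: choose 1 of the 11 altos and 3 of the 7 sopranos, C(11,1)·C(7,3) = 11·35 = 385.
Probability = 385/3060 = 77/612.

77/612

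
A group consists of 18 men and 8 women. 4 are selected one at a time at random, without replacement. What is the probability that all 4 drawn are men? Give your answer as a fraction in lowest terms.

Multiply the conditional probabilities at each draw: 18/26 · 17/25 · 16/24 · 15/23 = 73440/358800 = 306/1495.

306/1495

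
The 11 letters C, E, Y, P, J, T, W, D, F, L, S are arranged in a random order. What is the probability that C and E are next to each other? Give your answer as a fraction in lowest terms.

There are 11! = 39916800 arrangements.
Treat C and E as a block: 10! arrangements of the blocks × 2 orders within the block = 2·3628800 = 7257600.
Probability = 7257600/39916800 = 2/11.

2/11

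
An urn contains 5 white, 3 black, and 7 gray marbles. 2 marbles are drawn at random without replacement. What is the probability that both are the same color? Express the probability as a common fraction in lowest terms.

There are C(15,2) = 105 ways to draw 2 marbles.
All same color: C(5,2) + C(3,2) + C(7,2) = 10 + 3 + 21 = 34.
Probability = 34/105.

34/105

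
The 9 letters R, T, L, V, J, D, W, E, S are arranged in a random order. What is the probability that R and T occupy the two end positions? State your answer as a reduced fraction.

There are 9! = 362880 arrangements.
Place R and T at the ends in 2 ways, arrange the remaining 7 in 7! = 5040 ways: 2·5040 = 10080.
Probability = 10080/362880 = 1/36.

1/36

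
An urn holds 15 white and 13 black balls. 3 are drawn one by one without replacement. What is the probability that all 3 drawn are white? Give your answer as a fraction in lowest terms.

Multiply the conditional probabilities at each draw: 15/28 · 14/27 · 13/26 = 2730/19656 = 5/36.

5/36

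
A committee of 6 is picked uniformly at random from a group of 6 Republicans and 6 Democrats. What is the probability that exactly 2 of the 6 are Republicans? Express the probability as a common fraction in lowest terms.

75/308

There are C(12,6) = 924 ways to choose 6 from 12.
Selections with exactly 2 Republicans: choose 2 of the 6 Republicans and 4 of the 6 Democrats, C(6,2)·C(6,4) = 15·15 = 225.
Probability = 225/924 = 75/308.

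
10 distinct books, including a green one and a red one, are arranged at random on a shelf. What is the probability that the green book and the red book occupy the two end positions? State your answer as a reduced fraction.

There are 10! = 3628800 arrangements.
Place the green book and the red book at the ends in 2 ways, arrange the remaining 8 in 8! = 40320 ways: 2·40320 = 80640.
Probability = 80640/3628800 = 1/45.

1/45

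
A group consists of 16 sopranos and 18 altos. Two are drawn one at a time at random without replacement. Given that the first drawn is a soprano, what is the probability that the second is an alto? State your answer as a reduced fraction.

After removing one soprano, 33 remain: 15 sopranos and 18 altos.
So the probability the next is an alto is 18/33 = 6/11.

6/11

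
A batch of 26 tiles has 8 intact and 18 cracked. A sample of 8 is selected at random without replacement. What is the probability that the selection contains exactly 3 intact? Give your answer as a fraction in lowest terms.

There are C(26,8) = 1562275 ways to choose 8 from 26.
Selections with exactly 3 intact: choose 3 of the 8 intact and 5 of the 18 cracked, C(8,3)·C(18,5) = 56·8568 = 479808.
Probability = 479808/1562275.

479808/1562275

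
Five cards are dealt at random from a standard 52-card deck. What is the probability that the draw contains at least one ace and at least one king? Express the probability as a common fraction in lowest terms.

There are C(52,5) = 2598960 possible draws.
By inclusion-exclusion on the complements, draws missing all aces or all kings: C(48,5) + C(48,5) − C(44,5) = 1712304 + 1712304 − 1086008 = 2338600.
So draws with at least one of each: 2598960 − 2338600 = 260360, probability 260360/2598960 = 6509/64974.

6509/64974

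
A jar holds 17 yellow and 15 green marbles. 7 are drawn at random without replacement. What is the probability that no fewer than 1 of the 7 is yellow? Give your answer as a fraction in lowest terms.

28713/28768

Total selections: C(32,7) = 3365856.
The complement is all 7 are green: C(15,7) = 6435.
Probability = 1 − 6435/3365856 = 3359421/3365856 = 28713/28768.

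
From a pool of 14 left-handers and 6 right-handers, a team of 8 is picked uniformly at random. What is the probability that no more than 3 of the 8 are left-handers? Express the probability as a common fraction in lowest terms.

Total selections: C(20,8) = 125970.
Favorable selections (no more than 3 left-handers): C(14,2)·C(6,6) + C(14,3)·C(6,5) = 91 + 2184 = 2275.
Probability = 2275/125970 = 35/1938.

35/1938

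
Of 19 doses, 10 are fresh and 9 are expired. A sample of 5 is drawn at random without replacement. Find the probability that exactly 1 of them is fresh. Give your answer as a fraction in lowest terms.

35/323

Total number of selections: C(19,5) = 11628.
Selections with exactly 1 fresh: choose 1 of the 10 fresh and 4 of the 9 expired, C(10,1)·C(9,4) = 10·126 = 1260.
Probability = 1260/11628 = 35/323.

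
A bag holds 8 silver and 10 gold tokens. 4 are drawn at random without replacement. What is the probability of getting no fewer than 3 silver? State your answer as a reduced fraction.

7/34

Total selections: C(18,4) = 3060.
Favorable selections (no fewer than 3 silver): C(8,3)·C(10,1) + C(8,4)·C(10,0) = 560 + 70 = 630.
Probability = 630/3060 = 7/34.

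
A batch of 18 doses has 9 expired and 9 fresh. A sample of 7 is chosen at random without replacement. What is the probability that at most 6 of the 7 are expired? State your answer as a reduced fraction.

883/884

Total selections: C(18,7) = 31824.
The complement is exactly 7 expired: C(9,7)·C(9,0) = 36.
Probability = 1 − 36/31824 = 31788/31824 = 883/884.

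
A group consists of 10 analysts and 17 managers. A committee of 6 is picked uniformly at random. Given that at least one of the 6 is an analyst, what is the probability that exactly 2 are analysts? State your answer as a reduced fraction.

Work in counts. Selections with at least one analyst: C(27,6) − C(17,6) = 296010 − 12376 = 283634.
Of those, selections where exactly 2 are analysts: C(10,2)·C(17,4) = 45·2380 = 107100.
Conditional probability = 107100/283634 = 53550/141817.

53550/141817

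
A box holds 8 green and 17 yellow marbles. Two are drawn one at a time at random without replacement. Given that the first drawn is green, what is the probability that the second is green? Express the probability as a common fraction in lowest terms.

After removing one green, 24 remain: 7 green and 17 yellow.
So the probability the next is green is 7/24.

7/24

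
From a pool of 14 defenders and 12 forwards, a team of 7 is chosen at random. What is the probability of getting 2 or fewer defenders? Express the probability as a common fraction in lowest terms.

3/23

There are C(26,7) = 657800 ways to choose the 7.
Favorable selections (2 or fewer defenders): C(14,0)·C(12,7) + C(14,1)·C(12,6) + C(14,2)·C(12,5) = 792 + 12936 + 72072 = 85800.
Probability = 85800/657800 = 3/23.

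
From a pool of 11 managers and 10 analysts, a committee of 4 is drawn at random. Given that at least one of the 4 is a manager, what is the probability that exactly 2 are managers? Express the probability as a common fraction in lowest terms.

Work in counts. Selections with at least one manager: C(21,4) − C(10,4) = 5985 − 210 = 5775.
Of those, selections where exactly 2 are managers: C(11,2)·C(10,2) = 55·45 = 2475.
Conditional probability = 2475/5775 = 3/7.

3/7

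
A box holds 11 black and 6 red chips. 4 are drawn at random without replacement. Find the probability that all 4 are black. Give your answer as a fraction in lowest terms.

33/238

There are C(17,4) = 2380 possible selections.
Selections with all black: C(11,4) = 330.
Probability = 330/2380 = 33/238.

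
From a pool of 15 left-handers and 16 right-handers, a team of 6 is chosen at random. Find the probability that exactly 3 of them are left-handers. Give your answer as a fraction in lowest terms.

2800/8091

Total number of selections: C(31,6) = 736281.
Selections with exactly 3 left-handers: choose 3 of the 15 left-handers and 3 of the 16 right-handers, C(15,3)·C(16,3) = 455·560 = 254800.
Probability = 254800/736281 = 2800/8091.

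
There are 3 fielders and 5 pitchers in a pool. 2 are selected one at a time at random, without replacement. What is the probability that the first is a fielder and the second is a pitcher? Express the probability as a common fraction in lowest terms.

15/56

Multiply the conditional probabilities at each draw: 3/8 · 5/7 = 15/56.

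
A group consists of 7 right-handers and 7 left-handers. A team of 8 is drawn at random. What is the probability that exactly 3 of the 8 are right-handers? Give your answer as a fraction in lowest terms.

35/143

The sample space is all 8-subsets of the 14: C(14,8) = 3003.
Selections with exactly 3 right-handers: choose 3 of the 7 right-handers and 5 of the 7 left-handers, C(7,3)·C(7,5) = 35·21 = 735.
Probability = 735/3003 = 35/143.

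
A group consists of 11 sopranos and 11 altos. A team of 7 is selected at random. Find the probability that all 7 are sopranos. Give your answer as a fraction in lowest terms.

5/2584

There are C(22,7) = 170544 possible selections.
Selections with all sopranos: C(11,7) = 330.
Probability = 330/170544 = 5/2584.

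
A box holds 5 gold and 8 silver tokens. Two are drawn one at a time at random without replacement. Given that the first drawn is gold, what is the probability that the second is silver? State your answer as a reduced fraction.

After removing one gold, 12 remain: 4 gold and 8 silver.
So the probability the next is silver is 8/12 = 2/3.

2/3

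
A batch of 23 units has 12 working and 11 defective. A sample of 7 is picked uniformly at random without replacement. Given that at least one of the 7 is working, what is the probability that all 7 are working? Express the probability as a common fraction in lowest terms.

8/2473

Work in counts. Selections with at least one working: C(23,7) − C(11,7) = 245157 − 330 = 244827.
Of those, selections where all 7 are working: C(12,7) = 792.
Conditional probability = 792/244827 = 8/2473.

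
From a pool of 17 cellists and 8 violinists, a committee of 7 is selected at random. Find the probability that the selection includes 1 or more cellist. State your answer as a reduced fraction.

Total selections: C(25,7) = 480700.
The complement is all 7 are violinists: C(8,7) = 8.
Probability = 1 − 8/480700 = 480692/480700 = 120173/120175.

120173/120175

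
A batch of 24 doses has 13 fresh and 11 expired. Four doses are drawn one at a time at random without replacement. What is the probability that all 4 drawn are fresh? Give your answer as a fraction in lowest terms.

65/966

Multiply the conditional probabilities at each draw: 13/24 · 12/23 · 11/22 · 10/21 = 17160/255024 = 65/966.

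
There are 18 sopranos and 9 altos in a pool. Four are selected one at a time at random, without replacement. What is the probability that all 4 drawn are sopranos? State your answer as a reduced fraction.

34/195

Multiply the conditional probabilities at each draw: 18/27 · 17/26 · 16/25 · 15/24 = 73440/421200 = 34/195.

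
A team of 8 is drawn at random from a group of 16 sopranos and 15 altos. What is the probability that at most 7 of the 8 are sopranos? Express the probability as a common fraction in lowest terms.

13463/13485

There are C(31,8) = 7888725 ways to choose the 8.
The complement is exactly 8 sopranos: C(16,8)·C(15,0) = 12870.
Probability = 1 − 12870/7888725 = 7875855/7888725 = 13463/13485.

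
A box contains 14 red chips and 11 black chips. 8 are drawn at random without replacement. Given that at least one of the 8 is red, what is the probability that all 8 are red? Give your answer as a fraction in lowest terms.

91/32770

Work in counts. Selections with at least one red: C(25,8) − C(11,8) = 1081575 − 165 = 1081410.
Of those, selections where all 8 are red: C(14,8) = 3003.
Conditional probability = 3003/1081410 = 91/32770.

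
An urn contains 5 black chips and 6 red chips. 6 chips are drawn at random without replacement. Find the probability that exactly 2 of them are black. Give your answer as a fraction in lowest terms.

25/77

There are C(11,6) = 462 ways to choose 6 from 11.
Selections with exactly 2 black: choose 2 of the 5 black and 4 of the 6 red, C(5,2)·C(6,4) = 10·15 = 150.
Probability = 150/462 = 25/77.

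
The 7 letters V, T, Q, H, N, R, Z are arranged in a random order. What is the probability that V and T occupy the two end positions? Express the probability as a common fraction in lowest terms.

1/21

There are 7! = 5040 arrangements.
Place V and T at the ends in 2 ways, arrange the remaining 5 in 5! = 120 ways: 2·120 = 240.
Probability = 240/5040 = 1/21.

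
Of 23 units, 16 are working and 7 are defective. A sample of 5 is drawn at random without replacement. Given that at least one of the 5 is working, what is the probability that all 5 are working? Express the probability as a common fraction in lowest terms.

Work in counts. Selections with at least one working: C(23,5) − C(7,5) = 33649 − 21 = 33628.
Of those, selections where all 5 are working: C(16,5) = 4368.
Conditional probability = 4368/33628 = 156/1201.

156/1201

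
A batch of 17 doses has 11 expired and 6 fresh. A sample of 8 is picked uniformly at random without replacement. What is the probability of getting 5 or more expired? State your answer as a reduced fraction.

There are C(17,8) = 24310 ways to choose the 8.
Count the complement (fewer than 5 expired): C(11,2)·C(6,6) + C(11,3)·C(6,5) + C(11,4)·C(6,4) = 55 + 990 + 4950 = 5995.
Probability = 1 − 5995/24310 = 18315/24310 = 333/442.

333/442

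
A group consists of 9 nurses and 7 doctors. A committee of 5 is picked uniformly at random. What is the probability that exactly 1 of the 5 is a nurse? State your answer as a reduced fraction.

15/208

The sample space is all 5-subsets of the 16: C(16,5) = 4368.
Selections with exactly 1 nurse: choose 1 of the 9 nurses and 4 of the 7 doctors, C(9,1)·C(7,4) = 9·35 = 315.
Probability = 315/4368 = 15/208.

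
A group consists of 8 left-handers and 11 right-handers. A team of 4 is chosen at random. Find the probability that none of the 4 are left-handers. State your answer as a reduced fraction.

There are C(19,4) = 3876 possible selections.
Selections with no left-handers (all right-handers): C(11,4) = 330.
Probability = 330/3876 = 55/646.

55/646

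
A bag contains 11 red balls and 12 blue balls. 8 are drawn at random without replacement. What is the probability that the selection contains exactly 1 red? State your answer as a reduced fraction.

There are C(23,8) = 490314 ways to choose 8 from 23.
Selections with exactly 1 red: choose 1 of the 11 red and 7 of the 12 blue, C(11,1)·C(12,7) = 11·792 = 8712.
Probability = 8712/490314 = 132/7429.

132/7429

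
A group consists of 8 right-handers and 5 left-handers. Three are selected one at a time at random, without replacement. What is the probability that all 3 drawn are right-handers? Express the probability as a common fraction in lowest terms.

Multiply the conditional probabilities at each draw: 8/13 · 7/12 · 6/11 = 336/1716 = 28/143.

28/143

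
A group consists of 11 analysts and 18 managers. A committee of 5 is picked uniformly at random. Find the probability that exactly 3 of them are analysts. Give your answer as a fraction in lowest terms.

There are C(29,5) = 118755 ways to choose 5 from 29.
Selections with exactly 3 analysts: choose 3 of the 11 analysts and 2 of the 18 managers, C(11,3)·C(18,2) = 165·153 = 25245.
Probability = 25245/118755 = 561/2639.

561/2639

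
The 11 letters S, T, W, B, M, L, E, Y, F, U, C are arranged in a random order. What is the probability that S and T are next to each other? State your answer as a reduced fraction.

2/11

There are 11! = 39916800 arrangements.
Treat S and T as a block: 10! arrangements of the blocks × 2 orders within the block = 2·3628800 = 7257600.
Probability = 7257600/39916800 = 2/11.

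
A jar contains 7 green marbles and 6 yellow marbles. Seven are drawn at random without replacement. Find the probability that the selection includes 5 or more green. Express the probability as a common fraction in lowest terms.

There are C(13,7) = 1716 ways to choose the 7.
Favorable selections (5 or more green): C(7,5)·C(6,2) + C(7,6)·C(6,1) + C(7,7)·C(6,0) = 315 + 42 + 1 = 358.
Probability = 358/1716 = 179/858.

179/858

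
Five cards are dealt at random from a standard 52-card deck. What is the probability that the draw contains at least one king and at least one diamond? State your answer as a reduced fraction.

229297/866320

There are C(52,5) = 2598960 possible draws.
By inclusion-exclusion on the complements, draws missing all kings or all diamonds: C(48,5) + C(39,5) − C(36,5) = 1712304 + 575757 − 376992 = 1911069.
So draws with at least one of each: 2598960 − 1911069 = 687891, probability 687891/2598960 = 229297/866320.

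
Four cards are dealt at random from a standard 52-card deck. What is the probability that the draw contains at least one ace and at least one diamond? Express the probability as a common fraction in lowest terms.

52799/270725

There are C(52,4) = 270725 possible draws.
By inclusion-exclusion on the complements, draws missing all aces or all diamonds: C(48,4) + C(39,4) − C(36,4) = 194580 + 82251 − 58905 = 217926.
So draws with at least one of each: 270725 − 217926 = 52799, probability 52799/270725.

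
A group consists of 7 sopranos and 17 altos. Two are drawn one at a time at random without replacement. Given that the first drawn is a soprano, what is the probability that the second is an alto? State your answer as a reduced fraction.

17/23

After removing one soprano, 23 remain: 6 sopranos and 17 altos.
So the probability the next is an alto is 17/23.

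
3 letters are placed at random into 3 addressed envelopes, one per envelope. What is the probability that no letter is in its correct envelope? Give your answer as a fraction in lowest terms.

1/3

There are 3! = 6 assignments.
By inclusion-exclusion, assignments with no fixed points: C(3,0)·3! − C(3,1)·2! + C(3,2)·1! − C(3,3)·0! = 2.
Probability = 2/6 = 1/3.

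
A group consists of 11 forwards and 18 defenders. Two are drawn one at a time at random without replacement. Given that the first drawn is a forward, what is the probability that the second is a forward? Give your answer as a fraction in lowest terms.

After removing one forward, 28 remain: 10 forwards and 18 defenders.
So the probability the next is a forward is 10/28 = 5/14.

5/14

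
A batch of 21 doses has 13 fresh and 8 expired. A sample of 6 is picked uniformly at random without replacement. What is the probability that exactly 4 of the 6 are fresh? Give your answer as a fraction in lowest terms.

715/1938

The sample space is all 6-subsets of the 21: C(21,6) = 54264.
Selections with exactly 4 fresh: choose 4 of the 13 fresh and 2 of the 8 expired, C(13,4)·C(8,2) = 715·28 = 20020.
Probability = 20020/54264 = 715/1938.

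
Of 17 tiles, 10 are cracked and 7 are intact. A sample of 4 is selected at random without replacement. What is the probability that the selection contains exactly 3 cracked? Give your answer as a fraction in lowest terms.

6/17

The sample space is all 4-subsets of the 17: C(17,4) = 2380.
Selections with exactly 3 cracked: choose 3 of the 10 cracked and 1 of the 7 intact, C(10,3)·C(7,1) = 120·7 = 840.
Probability = 840/2380 = 6/17.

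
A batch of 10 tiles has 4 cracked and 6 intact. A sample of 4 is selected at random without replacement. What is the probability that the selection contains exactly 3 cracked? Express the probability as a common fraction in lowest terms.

4/35

The sample space is all 4-subsets of the 10: C(10,4) = 210.
Selections with exactly 3 cracked: choose 3 of the 4 cracked and 1 of the 6 intact, C(4,3)·C(6,1) = 4·6 = 24.
Probability = 24/210 = 4/35.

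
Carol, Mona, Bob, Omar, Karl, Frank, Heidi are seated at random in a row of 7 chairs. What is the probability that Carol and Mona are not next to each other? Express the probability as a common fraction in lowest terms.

There are 7! = 5040 arrangements.
Arrangements with Carol and Mona adjacent: 2·6! = 1440.
So not adjacent: 5040 − 1440 = 3600, probability 3600/5040 = 5/7.

5/7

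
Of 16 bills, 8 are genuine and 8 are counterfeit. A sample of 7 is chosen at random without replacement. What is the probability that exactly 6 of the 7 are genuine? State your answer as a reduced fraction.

Total number of selections: C(16,7) = 11440.
Selections with exactly 6 genuine: choose 6 of the 8 genuine and 1 of the 8 counterfeit, C(8,6)·C(8,1) = 28·8 = 224.
Probability = 224/11440 = 14/715.

14/715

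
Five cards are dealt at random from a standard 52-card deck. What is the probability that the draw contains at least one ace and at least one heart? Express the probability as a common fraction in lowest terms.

229297/866320

There are C(52,5) = 2598960 possible draws.
By inclusion-exclusion on the complements, draws missing all aces or all hearts: C(48,5) + C(39,5) − C(36,5) = 1712304 + 575757 − 376992 = 1911069.
So draws with at least one of each: 2598960 − 1911069 = 687891, probability 687891/2598960 = 229297/866320.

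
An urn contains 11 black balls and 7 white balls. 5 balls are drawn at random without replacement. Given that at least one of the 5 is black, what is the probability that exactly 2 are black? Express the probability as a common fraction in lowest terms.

Work in counts. Selections with at least one black: C(18,5) − C(7,5) = 8568 − 21 = 8547.
Of those, selections where exactly 2 are black: C(11,2)·C(7,3) = 55·35 = 1925.
Conditional probability = 1925/8547 = 25/111.

25/111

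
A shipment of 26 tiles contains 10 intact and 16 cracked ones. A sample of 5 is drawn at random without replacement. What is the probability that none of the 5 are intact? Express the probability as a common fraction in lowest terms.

84/1265

There are C(26,5) = 65780 possible selections.
Selections with no intact (all cracked): C(16,5) = 4368.
Probability = 4368/65780 = 84/1265.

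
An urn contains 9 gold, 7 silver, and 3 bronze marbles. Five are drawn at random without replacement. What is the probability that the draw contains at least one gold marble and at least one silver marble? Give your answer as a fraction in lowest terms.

294/323

There are C(19,5) = 11628 possible draws.
By inclusion-exclusion on the complements, draws missing all gold or all silver: C(10,5) + C(12,5) − C(3,5) = 252 + 792 − 0 = 1044.
So draws with at least one of each: 11628 − 1044 = 10584, probability 10584/11628 = 294/323.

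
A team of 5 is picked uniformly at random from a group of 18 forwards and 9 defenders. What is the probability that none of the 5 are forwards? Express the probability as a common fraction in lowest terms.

7/4485

There are C(27,5) = 80730 possible selections.
Selections with no forwards (all defenders): C(9,5) = 126.
Probability = 126/80730 = 7/4485.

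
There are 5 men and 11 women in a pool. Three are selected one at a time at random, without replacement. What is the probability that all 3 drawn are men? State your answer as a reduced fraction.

Multiply the conditional probabilities at each draw: 5/16 · 4/15 · 3/14 = 60/3360 = 1/56.

1/56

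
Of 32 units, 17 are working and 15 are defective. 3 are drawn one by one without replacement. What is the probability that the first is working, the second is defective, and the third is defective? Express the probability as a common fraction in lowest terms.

Multiply the conditional probabilities at each draw: 17/32 · 15/31 · 14/30 = 3570/29760 = 119/992.

119/992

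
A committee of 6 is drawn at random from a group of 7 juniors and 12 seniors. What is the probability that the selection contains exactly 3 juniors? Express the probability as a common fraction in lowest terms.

275/969

There are C(19,6) = 27132 ways to choose 6 from 19.
Selections with exactly 3 juniors: choose 3 of the 7 juniors and 3 of the 12 seniors, C(7,3)·C(12,3) = 35·220 = 7700.
Probability = 7700/27132 = 275/969.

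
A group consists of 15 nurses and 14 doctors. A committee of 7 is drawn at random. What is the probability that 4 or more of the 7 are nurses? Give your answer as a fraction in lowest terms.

32563/60030

Total selections: C(29,7) = 1560780.
Favorable selections (4 or more nurses): C(15,4)·C(14,3) + C(15,5)·C(14,2) + C(15,6)·C(14,1) + C(15,7)·C(14,0) = 496860 + 273273 + 70070 + 6435 = 846638.
Probability = 846638/1560780 = 32563/60030.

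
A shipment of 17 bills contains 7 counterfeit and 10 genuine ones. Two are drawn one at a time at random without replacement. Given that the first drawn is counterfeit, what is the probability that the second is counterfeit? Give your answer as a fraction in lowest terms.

After removing one counterfeit, 16 remain: 6 counterfeit and 10 genuine.
So the probability the next is counterfeit is 6/16 = 3/8.

3/8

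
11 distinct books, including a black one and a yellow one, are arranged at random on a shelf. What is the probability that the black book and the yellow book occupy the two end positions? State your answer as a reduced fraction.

1/55

There are 11! = 39916800 arrangements.
Place the black book and the yellow book at the ends in 2 ways, arrange the remaining 9 in 9! = 362880 ways: 2·362880 = 725760.
Probability = 725760/39916800 = 1/55.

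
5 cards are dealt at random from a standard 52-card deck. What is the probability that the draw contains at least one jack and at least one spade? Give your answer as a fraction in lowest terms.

229297/866320

There are C(52,5) = 2598960 possible draws.
By inclusion-exclusion on the complements, draws missing all jacks or all spades: C(48,5) + C(39,5) − C(36,5) = 1712304 + 575757 − 376992 = 1911069.
So draws with at least one of each: 2598960 − 1911069 = 687891, probability 687891/2598960 = 229297/866320.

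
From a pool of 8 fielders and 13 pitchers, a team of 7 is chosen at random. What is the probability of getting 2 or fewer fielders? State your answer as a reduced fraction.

There are C(21,7) = 116280 ways to choose the 7.
Favorable selections (2 or fewer fielders): C(8,0)·C(13,7) + C(8,1)·C(13,6) + C(8,2)·C(13,5) = 1716 + 13728 + 36036 = 51480.
Probability = 51480/116280 = 143/323.

143/323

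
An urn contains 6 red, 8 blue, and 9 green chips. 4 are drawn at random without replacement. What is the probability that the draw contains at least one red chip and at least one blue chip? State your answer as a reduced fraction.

There are C(23,4) = 8855 possible draws.
By inclusion-exclusion on the complements, draws missing all red or all blue: C(17,4) + C(15,4) − C(9,4) = 2380 + 1365 − 126 = 3619.
So draws with at least one of each: 8855 − 3619 = 5236, probability 5236/8855 = 68/115.

68/115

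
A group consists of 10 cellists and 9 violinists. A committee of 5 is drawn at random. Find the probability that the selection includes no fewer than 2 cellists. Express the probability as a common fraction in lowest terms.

569/646

There are C(19,5) = 11628 ways to choose the 5.
Count the complement (fewer than 2 cellists): C(10,0)·C(9,5) + C(10,1)·C(9,4) = 126 + 1260 = 1386.
Probability = 1 − 1386/11628 = 10242/11628 = 569/646.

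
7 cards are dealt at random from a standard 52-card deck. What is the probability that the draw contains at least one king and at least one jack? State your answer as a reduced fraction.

There are C(52,7) = 133784560 possible draws.
By inclusion-exclusion on the complements, draws missing all kings or all jacks: C(48,7) + C(48,7) − C(44,7) = 73629072 + 73629072 − 38320568 = 108937576.
So draws with at least one of each: 133784560 − 108937576 = 24846984, probability 24846984/133784560 = 3105873/16723070.

3105873/16723070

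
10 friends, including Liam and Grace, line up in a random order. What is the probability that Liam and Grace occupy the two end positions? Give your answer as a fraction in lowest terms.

There are 10! = 3628800 arrangements.
Place Liam and Grace at the ends in 2 ways, arrange the remaining 8 in 8! = 40320 ways: 2·40320 = 80640.
Probability = 80640/3628800 = 1/45.

1/45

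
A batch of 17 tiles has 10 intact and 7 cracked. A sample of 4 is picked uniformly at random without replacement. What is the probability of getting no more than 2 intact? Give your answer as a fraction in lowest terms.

Total selections: C(17,4) = 2380.
Favorable selections (no more than 2 intact): C(10,0)·C(7,4) + C(10,1)·C(7,3) + C(10,2)·C(7,2) = 35 + 350 + 945 = 1330.
Probability = 1330/2380 = 19/34.

19/34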